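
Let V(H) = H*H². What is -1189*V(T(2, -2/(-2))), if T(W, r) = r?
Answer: -1189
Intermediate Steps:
V(H) = H³
-1189*V(T(2, -2/(-2))) = -1189*(-2/(-2))³ = -1189*(-2*(-½))³ = -1189*1³ = -1189*1 = -1189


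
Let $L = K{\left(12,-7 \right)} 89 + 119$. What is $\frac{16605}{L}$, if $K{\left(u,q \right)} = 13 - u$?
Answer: $\frac{16605}{208} \approx 79.832$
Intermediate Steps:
$L = 208$ ($L = \left(13 - 12\right) 89 + 119 = 1 \cdot 89 + 119 = 89 + 119 = 208$)
$\frac{16605}{L} = \frac{16605}{208}$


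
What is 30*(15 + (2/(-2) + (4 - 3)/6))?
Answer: 425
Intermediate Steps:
30*(15 + (2/(-2) + (4 - 3)/6)) = 30*(15 + (2*(-1/2) + 1*(1/6))) = 30*(15 + (-1 + 1/6)) = 30*(15 - 5/6) = 30*(85/6) = 425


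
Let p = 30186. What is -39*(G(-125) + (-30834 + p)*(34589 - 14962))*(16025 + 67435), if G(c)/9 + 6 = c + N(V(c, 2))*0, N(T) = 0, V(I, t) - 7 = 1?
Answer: 41401127956500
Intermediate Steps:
V(I, t) = 8 (V(I, t) = 7 + 1 = 8)
G(c) = -54 + 9*c (G(c) = -54 + 9*(c + 0*0) = -54 + 9*(c + 0) = -54 + 9*c)
-39*(G(-125) + (-30834 + p)*(34589 - 14962))*(16025 + 67435) = -39*((-54 + 9*(-125)) + (-30834 + 30186)*(34589 - 14962))*(16025 + 67435) = -39*((-54 - 1125) - 648*19627)*83460 = -39*(-1179 - 12718296)*83460 = -(-496059525)*83460 = -39*(-1061567383500) = 41401127956500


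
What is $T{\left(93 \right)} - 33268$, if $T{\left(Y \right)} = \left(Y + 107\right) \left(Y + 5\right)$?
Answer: $-13668$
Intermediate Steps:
$T{\left(Y \right)} = \left(5 + Y\right) \left(107 + Y\right)$ ($T{\left(Y \right)} = \left(107 + Y\right) \left(5 + Y\right) = \left(5 + Y\right) \left(107 + Y\right)$)
$T{\left(93 \right)} - 33268 = \left(535 + 93^{2} + 112 \cdot 93\right) - 33268 = \left(535 + 8649 + 10416\right) - 33268 = 19600 - 33268 = -13668$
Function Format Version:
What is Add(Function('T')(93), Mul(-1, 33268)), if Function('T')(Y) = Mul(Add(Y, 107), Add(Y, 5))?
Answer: -13668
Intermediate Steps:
Function('T')(Y) = Mul(Add(5, Y), Add(107, Y)) (Function('T')(Y) = Mul(Add(107, Y), Add(5, Y)) = Mul(Add(5, Y), Add(107, Y)))
Add(Function('T')(93), Mul(-1, 33268)) = Add(Add(535, Pow(93, 2), Mul(112, 93)), Mul(-1, 33268)) = Add(Add(535, 8649, 10416), -33268) = Add(19600, -33268) = -13668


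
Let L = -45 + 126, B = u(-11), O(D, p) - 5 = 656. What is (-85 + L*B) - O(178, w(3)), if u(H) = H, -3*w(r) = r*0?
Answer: -1637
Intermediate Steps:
w(r) = 0 (w(r) = -r*0/3 = -⅓*0 = 0)
O(D, p) = 661 (O(D, p) = 5 + 656 = 661)
B = -11
L = 81
(-85 + L*B) - O(178, w(3)) = (-85 + 81*(-11)) - 1*661 = (-85 - 891) - 661 = -976 - 661 = -1637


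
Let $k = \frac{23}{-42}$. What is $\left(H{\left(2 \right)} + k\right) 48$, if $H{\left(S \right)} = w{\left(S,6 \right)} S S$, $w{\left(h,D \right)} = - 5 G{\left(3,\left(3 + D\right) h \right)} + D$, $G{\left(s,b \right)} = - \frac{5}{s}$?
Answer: $\frac{19080}{7} \approx 2725.7$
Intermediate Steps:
$w{\left(h,D \right)} = \frac{25}{3} + D$ ($w{\left(h,D \right)} = - 5 \left(- \frac{5}{3}\right) + D = - 5 \left(\left(-5\right) \frac{1}{3}\right) + D = \left(-5\right) \left(- \frac{5}{3}\right) + D = \frac{25}{3} + D$)
$k = - \frac{23}{42}$ ($k = 23 \left(- \frac{1}{42}\right) = - \frac{23}{42} \approx -0.54762$)
$H{\left(S \right)} = \frac{43 S^{2}}{3}$ ($H{\left(S \right)} = \left(\frac{25}{3} + 6\right) S S = \frac{43 S}{3} S = \frac{43 S^{2}}{3}$)
$\left(H{\left(2 \right)} + k\right) 48 = \left(\frac{43 \cdot 2^{2}}{3} - \frac{23}{42}\right) 48 = \left(\frac{43}{3} \cdot 4 - \frac{23}{42}\right) 48 = \left(\frac{172}{3} - \frac{23}{42}\right) 48 = \frac{795}{14} \cdot 48 = \frac{19080}{7}$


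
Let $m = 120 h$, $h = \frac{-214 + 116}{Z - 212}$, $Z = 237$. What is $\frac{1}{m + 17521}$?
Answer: $\frac{5}{85253} \approx 5.8649 \cdot 10^{-5}$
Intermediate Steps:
$h = - \frac{98}{25}$ ($h = \frac{-214 + 116}{237 - 212} = - \frac{98}{25} \approx -3.92$)
$m = - \frac{2352}{5}$ ($m = 120 \left(- \frac{98}{25}\right) = - \frac{2352}{5} \approx -470.4$)
$\frac{1}{m + 17521} = \frac{1}{- \frac{2352}{5} + 17521} = \frac{1}{\frac{85253}{5}} = \frac{5}{85253}$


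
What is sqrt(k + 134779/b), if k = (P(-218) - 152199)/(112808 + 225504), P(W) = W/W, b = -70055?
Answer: 3*I*sqrt(9259564558098289695)/5925111790 ≈ 1.5407*I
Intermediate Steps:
P(W) = 1
k = -76099/169156 (k = (1 - 152199)/(112808 + 225504) = -152198/338312 = -152198*1/338312 = -76099/169156 ≈ -0.44987)
sqrt(k + 134779/b) = sqrt(-76099/169156 + 134779/(-70055)) = sqrt(-76099/169156 + 134779*(-1/70055)) = sqrt(-76099/169156 - 134779/70055) = sqrt(-28129791969/11850223580) = 3*I*sqrt(9259564558098289695)/5925111790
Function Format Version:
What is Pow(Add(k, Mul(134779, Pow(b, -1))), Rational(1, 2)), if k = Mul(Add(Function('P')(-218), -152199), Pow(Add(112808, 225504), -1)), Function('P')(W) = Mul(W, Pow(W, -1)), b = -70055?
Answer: Mul(Rational(3, 5925111790), I, Pow(9259564558098289695, Rational(1, 2))) ≈ Mul(1.5407, I)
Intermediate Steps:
Function('P')(W) = 1
k = Rational(-76099, 169156) (k = Mul(Add(1, -152199), Pow(Add(112808, 225504), -1)) = Mul(-152198, Pow(338312, -1)) = Mul(-152198, Rational(1, 338312)) = Rational(-76099, 169156) ≈ -0.44987)
Pow(Add(k, Mul(134779, Pow(b, -1))), Rational(1, 2)) = Pow(Add(Rational(-76099, 169156), Mul(134779, Pow(-70055, -1))), Rational(1, 2)) = Pow(Add(Rational(-76099, 169156), Mul(134779, Rational(-1, 70055))), Rational(1, 2)) = Pow(Add(Rational(-76099, 169156), Rational(-134779, 70055)), Rational(1, 2)) = Pow(Rational(-28129791969, 11850223580), Rational(1, 2)) = Mul(Rational(3, 5925111790), I, Pow(9259564558098289695, Rational(1, 2)))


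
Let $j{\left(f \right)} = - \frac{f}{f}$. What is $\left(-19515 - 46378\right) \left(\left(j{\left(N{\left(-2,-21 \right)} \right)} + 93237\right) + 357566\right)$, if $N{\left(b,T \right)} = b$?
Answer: $-29704696186$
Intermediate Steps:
$j{\left(f \right)} = -1$ ($j{\left(f \right)} = \left(-1\right) 1 = -1$)
$\left(-19515 - 46378\right) \left(\left(j{\left(N{\left(-2,-21 \right)} \right)} + 93237\right) + 357566\right) = \left(-19515 - 46378\right) \left(\left(-1 + 93237\right) + 357566\right) = - 65893 \left(93236 + 357566\right) = \left(-65893\right) 450802 = -29704696186$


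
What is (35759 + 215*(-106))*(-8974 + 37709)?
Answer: 372664215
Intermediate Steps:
(35759 + 215*(-106))*(-8974 + 37709) = (35759 - 22790)*28735 = 12969*28735 = 372664215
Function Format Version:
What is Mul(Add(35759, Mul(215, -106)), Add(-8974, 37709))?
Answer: 372664215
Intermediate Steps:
Mul(Add(35759, Mul(215, -106)), Add(-8974, 37709)) = Mul(Add(35759, -22790), 28735) = Mul(12969, 28735) = 372664215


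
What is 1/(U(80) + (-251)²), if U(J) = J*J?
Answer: 1/69401 ≈ 1.4409e-5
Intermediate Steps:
U(J) = J²
1/(U(80) + (-251)²) = 1/(80² + (-251)²) = 1/(6400 + 63001) = 1/69401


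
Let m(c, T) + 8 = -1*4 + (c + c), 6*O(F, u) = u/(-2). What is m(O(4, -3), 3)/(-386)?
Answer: 23/772 ≈ 0.029793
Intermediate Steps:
O(F, u) = -u/12 (O(F, u) = (u/(-2))/6 = (u*(-1/2))/6 = (-u/2)/6 = -u/12)
m(c, T) = -12 + 2*c (m(c, T) = -8 + (-1*4 + (c + c)) = -8 + (-4 + 2*c) = -12 + 2*c)
m(O(4, -3), 3)/(-386) = (-12 + 2*(-1/12*(-3)))/(-386) = (-12 + 2*(1/4))*(-1/386) = (-12 + 1/2)*(-1/386) = -23/2*(-1/386) = 23/772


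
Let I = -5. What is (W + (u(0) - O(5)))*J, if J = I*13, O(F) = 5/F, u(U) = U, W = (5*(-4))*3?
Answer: 3965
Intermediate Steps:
W = -60 (W = -20*3 = -60)
J = -65 (J = -5*13 = -65)
(W + (u(0) - O(5)))*J = (-60 + (0 - 5/5))*(-65) = (-60 + (0 - 1*1))*(-65) = (-60 + (0 - 1))*(-65) = (-60 - 1)*(-65) = -61*(-65) = 3965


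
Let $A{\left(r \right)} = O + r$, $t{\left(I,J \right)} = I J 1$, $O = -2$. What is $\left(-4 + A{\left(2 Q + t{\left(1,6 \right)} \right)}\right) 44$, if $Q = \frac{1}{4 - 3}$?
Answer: $88$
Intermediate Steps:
$t{\left(I,J \right)} = I J$
$Q = 1$ ($Q = 1^{-1} = 1$)
$A{\left(r \right)} = -2 + r$
$\left(-4 + A{\left(2 Q + t{\left(1,6 \right)} \right)}\right) 44 = \left(-4 + \left(-2 + \left(2 \cdot 1 + 1 \cdot 6\right)\right)\right) 44 = \left(-4 + \left(-2 + \left(2 + 6\right)\right)\right) 44 = \left(-4 + \left(-2 + 8\right)\right) 44 = \left(-4 + 6\right) 44 = 2 \cdot 44 = 88$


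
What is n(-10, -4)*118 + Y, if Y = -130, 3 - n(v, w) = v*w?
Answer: -4496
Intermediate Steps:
n(v, w) = 3 - v*w
n(-10, -4)*118 + Y = (3 - 1*(-10)*(-4))*118 - 130 = (3 - 40)*118 - 130 = -37*118 - 130 = -4366 - 130 = -4496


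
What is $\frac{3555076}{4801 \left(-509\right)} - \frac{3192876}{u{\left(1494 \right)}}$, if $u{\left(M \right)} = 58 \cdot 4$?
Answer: $- \frac{1950821148679}{141735122} \approx -13764.0$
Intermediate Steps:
$u{\left(M \right)} = 232$
$\frac{3555076}{4801 \left(-509\right)} - \frac{3192876}{u{\left(1494 \right)}} = \frac{3555076}{4801 \left(-509\right)} - \frac{3192876}{232} = \frac{3555076}{-2443709} - \frac{798219}{58} = 3555076 \left(- \frac{1}{2443709}\right) - \frac{798219}{58} = - \frac{3555076}{2443709} - \frac{798219}{58} = - \frac{1950821148679}{141735122}$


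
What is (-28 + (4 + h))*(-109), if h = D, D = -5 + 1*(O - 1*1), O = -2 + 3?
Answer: 3161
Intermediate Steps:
O = 1
D = -5 (D = -5 + 1*(1 - 1*1) = -5 + 1*(1 - 1) = -5 + 1*0 = -5 + 0 = -5)
h = -5
(-28 + (4 + h))*(-109) = (-28 + (4 - 5))*(-109) = (-28 - 1)*(-109) = -29*(-109) = 3161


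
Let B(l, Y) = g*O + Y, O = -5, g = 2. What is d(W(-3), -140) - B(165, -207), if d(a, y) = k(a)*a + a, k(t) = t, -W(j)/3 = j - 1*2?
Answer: 457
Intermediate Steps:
W(j) = 6 - 3*j (W(j) = -3*(j - 1*2) = -3*(j - 2) = -3*(-2 + j) = 6 - 3*j)
d(a, y) = a + a² (d(a, y) = a*a + a = a² + a = a + a²)
B(l, Y) = -10 + Y (B(l, Y) = 2*(-5) + Y = -10 + Y)
d(W(-3), -140) - B(165, -207) = (6 - 3*(-3))*(1 + (6 - 3*(-3))) - (-10 - 207) = (6 + 9)*(1 + (6 + 9)) - 1*(-217) = 15*(1 + 15) + 217 = 15*16 + 217 = 240 + 217 = 457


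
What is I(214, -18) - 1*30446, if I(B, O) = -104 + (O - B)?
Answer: -30782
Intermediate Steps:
I(B, O) = -104 + O - B
I(214, -18) - 1*30446 = (-104 - 18 - 1*214) - 1*30446 = (-104 - 18 - 214) - 30446 = -336 - 30446 = -30782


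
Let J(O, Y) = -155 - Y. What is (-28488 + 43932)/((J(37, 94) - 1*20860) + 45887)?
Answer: 594/953 ≈ 0.62329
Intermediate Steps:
(-28488 + 43932)/((J(37, 94) - 1*20860) + 45887) = (-28488 + 43932)/(((-155 - 1*94) - 1*20860) + 45887) = 15444/(((-155 - 94) - 20860) + 45887) = 15444/((-249 - 20860) + 45887) = 15444/(-21109 + 45887) = 15444/24778 = 15444*(1/24778) = 594/953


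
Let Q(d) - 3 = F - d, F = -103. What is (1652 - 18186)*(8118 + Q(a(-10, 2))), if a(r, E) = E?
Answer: -132536544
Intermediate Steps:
Q(d) = -100 - d (Q(d) = 3 + (-103 - d) = -100 - d)
(1652 - 18186)*(8118 + Q(a(-10, 2))) = (1652 - 18186)*(8118 + (-100 - 1*2)) = -16534*(8118 + (-100 - 2)) = -16534*(8118 - 102) = -16534*8016 = -132536544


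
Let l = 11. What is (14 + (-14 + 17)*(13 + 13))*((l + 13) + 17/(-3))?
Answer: 5060/3 ≈ 1686.7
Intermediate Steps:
(14 + (-14 + 17)*(13 + 13))*((l + 13) + 17/(-3)) = (14 + (-14 + 17)*(13 + 13))*((11 + 13) + 17/(-3)) = (14 + 3*26)*(24 + 17*(-⅓)) = (14 + 78)*(24 - 17/3) = 92*(55/3) = 5060/3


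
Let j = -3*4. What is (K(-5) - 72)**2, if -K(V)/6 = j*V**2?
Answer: 2985984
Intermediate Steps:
j = -12
K(V) = 72*V**2 (K(V) = -(-72)*V**2 = 72*V**2)
(K(-5) - 72)**2 = (72*(-5)**2 - 72)**2 = (72*25 - 72)**2 = (1800 - 72)**2 = 1728**2 = 2985984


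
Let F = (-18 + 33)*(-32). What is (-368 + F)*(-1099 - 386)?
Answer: 1259280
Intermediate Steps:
F = -480 (F = 15*(-32) = -480)
(-368 + F)*(-1099 - 386) = (-368 - 480)*(-1099 - 386) = -848*(-1485) = 1259280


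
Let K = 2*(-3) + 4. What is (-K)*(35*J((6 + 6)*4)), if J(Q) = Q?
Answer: 3360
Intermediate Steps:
K = -2 (K = -6 + 4 = -2)
(-K)*(35*J((6 + 6)*4)) = (-1*(-2))*(35*((6 + 6)*4)) = 2*(35*(12*4)) = 2*(35*48) = 2*1680 = 3360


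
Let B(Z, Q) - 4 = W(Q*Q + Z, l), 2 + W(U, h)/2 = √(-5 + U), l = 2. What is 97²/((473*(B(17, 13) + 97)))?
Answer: 912673/4108005 - 18818*√181/4108005 ≈ 0.16054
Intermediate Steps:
W(U, h) = -4 + 2*√(-5 + U)
B(Z, Q) = 2*√(-5 + Z + Q²) (B(Z, Q) = 4 + (-4 + 2*√(-5 + (Q*Q + Z))) = 4 + (-4 + 2*√(-5 + (Q² + Z))) = 4 + (-4 + 2*√(-5 + (Z + Q²))) = 4 + (-4 + 2*√(-5 + Z + Q²)) = 2*√(-5 + Z + Q²))
97²/((473*(B(17, 13) + 97))) = 97²/((473*(2*√(-5 + 17 + 13²) + 97))) = 9409/((473*(2*√(-5 + 17 + 169) + 97))) = 9409/((473*(2*√181 + 97))) = 9409/((473*(97 + 2*√181))) = 9409/(45881 + 946*√181)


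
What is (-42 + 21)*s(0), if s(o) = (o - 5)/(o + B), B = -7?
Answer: -15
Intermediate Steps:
s(o) = (-5 + o)/(-7 + o) (s(o) = (o - 5)/(o - 7) = (-5 + o)/(-7 + o))
(-42 + 21)*s(0) = (-42 + 21)*((-5 + 0)/(-7 + 0)) = -21*(-5)/(-7) = -(-3)*(-5) = -21*5/7 = -15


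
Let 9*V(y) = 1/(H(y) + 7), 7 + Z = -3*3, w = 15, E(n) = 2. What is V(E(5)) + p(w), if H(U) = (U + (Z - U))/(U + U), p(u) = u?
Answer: 406/27 ≈ 15.037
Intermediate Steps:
Z = -16 (Z = -7 - 3*3 = -7 - 9 = -16)
H(U) = -8/U (H(U) = (U + (-16 - U))/(U + U) = -16*1/(2*U) = -8/U)
V(y) = 1/(9*(7 - 8/y)) (V(y) = 1/(9*(-8/y + 7)) = 1/(9*(7 - 8/y)))
V(E(5)) + p(w) = (1/9)*2/(-8 + 7*2) + 15 = (1/9)*2/(-8 + 14) + 15 = (1/9)*2/6 + 15 = (1/9)*2*(1/6) + 15 = 1/27 + 15 = 406/27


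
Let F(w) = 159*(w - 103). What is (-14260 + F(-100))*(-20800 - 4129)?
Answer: 1160120873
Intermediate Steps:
F(w) = -16377 + 159*w (F(w) = 159*(-103 + w) = -16377 + 159*w)
(-14260 + F(-100))*(-20800 - 4129) = (-14260 + (-16377 + 159*(-100)))*(-20800 - 4129) = (-14260 + (-16377 - 15900))*(-24929) = (-14260 - 32277)*(-24929) = -46537*(-24929) = 1160120873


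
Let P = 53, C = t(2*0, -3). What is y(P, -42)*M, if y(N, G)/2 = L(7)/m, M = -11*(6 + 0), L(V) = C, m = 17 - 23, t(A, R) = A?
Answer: 0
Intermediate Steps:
m = -6
C = 0 (C = 2*0 = 0)
L(V) = 0
M = -66 (M = -11*6 = -66)
y(N, G) = 0 (y(N, G) = 2*(0/(-6)) = 2*(0*(-⅙)) = 2*0 = 0)
y(P, -42)*M = 0*(-66) = 0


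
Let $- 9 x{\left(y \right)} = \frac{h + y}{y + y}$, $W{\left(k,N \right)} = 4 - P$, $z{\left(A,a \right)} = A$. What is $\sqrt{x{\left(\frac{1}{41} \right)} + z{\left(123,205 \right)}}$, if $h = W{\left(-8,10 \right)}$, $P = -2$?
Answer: $\frac{\sqrt{3934}}{6} \approx 10.454$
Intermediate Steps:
$W{\left(k,N \right)} = 6$ ($W{\left(k,N \right)} = 4 - -2 = 4 + 2 = 6$)
$h = 6$
$x{\left(y \right)} = - \frac{6 + y}{18 y}$ ($x{\left(y \right)} = - \frac{\left(6 + y\right) \frac{1}{y + y}}{9} = - \frac{\left(6 + y\right) \frac{1}{2 y}}{9} = - \frac{\frac{1}{2} \frac{1}{y} \left(6 + y\right)}{9} = - \frac{6 + y}{18 y}$)
$\sqrt{x{\left(\frac{1}{41} \right)} + z{\left(123,205 \right)}} = \sqrt{\frac{-6 - \frac{1}{41}}{18 \cdot \frac{1}{41}} + 123} = \sqrt{\frac{\frac{1}{\frac{1}{41}} \left(-6 - \frac{1}{41}\right)}{18} + 123} = \sqrt{\frac{1}{18} \cdot 41 \left(-6 - \frac{1}{41}\right) + 123} = \sqrt{\frac{1}{18} \cdot 41 \left(- \frac{247}{41}\right) + 123} = \sqrt{- \frac{247}{18} + 123} = \sqrt{\frac{1967}{18}} = \frac{\sqrt{3934}}{6}$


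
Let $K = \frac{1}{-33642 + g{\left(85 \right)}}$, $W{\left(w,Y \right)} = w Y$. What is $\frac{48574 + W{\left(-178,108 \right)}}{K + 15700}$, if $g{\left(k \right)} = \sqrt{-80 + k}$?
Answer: $\frac{521520480559012300}{278973476295551201} + \frac{29350 \sqrt{5}}{278973476295551201} \approx 1.8694$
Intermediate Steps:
$W{\left(w,Y \right)} = Y w$
$K = \frac{1}{-33642 + \sqrt{5}}$ ($K = \frac{1}{-33642 + \sqrt{-80 + 85}} = \frac{1}{-33642 + \sqrt{5}} \approx -2.9727 \cdot 10^{-5}$)
$\frac{48574 + W{\left(-178,108 \right)}}{K + 15700} = \frac{48574 + 108 \left(-178\right)}{\left(- \frac{33642}{1131784159} - \frac{\sqrt{5}}{1131784159}\right) + 15700} = \frac{48574 - 19224}{\frac{17769011262658}{1131784159} - \frac{\sqrt{5}}{1131784159}} = \frac{29350}{\frac{17769011262658}{1131784159} - \frac{\sqrt{5}}{1131784159}}$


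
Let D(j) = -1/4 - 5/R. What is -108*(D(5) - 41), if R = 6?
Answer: 4545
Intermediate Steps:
D(j) = -13/12 (D(j) = -1/4 - 5/6 = -1*¼ - 5*⅙ = -¼ - ⅚ = -13/12)
-108*(D(5) - 41) = -108*(-13/12 - 41) = -108*(-505/12) = 4545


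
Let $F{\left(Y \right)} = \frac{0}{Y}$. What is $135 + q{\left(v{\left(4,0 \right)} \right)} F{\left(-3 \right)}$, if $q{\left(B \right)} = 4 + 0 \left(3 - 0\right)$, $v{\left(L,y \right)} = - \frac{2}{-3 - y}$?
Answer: $135$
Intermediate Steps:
$F{\left(Y \right)} = 0$
$q{\left(B \right)} = 4$ ($q{\left(B \right)} = 4 + 0 \left(3 + 0\right) = 4 + 0 \cdot 3 = 4 + 0 = 4$)
$135 + q{\left(v{\left(4,0 \right)} \right)} F{\left(-3 \right)} = 135 + 4 \cdot 0 = 135 + 0 = 135$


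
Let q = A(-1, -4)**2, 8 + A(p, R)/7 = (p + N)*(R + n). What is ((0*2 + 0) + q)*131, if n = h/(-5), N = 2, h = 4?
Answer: 26292224/25 ≈ 1.0517e+6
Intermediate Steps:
n = -4/5 (n = 4/(-5) = 4*(-1/5) = -4/5 ≈ -0.80000)
A(p, R) = -56 + 7*(2 + p)*(-4/5 + R) (A(p, R) = -56 + 7*((p + 2)*(R - 4/5)) = -56 + 7*((2 + p)*(-4/5 + R)) = -56 + 7*(2 + p)*(-4/5 + R))
q = 200704/25 (q = (-336/5 + 14*(-4) - 28/5*(-1) + 7*(-4)*(-1))**2 = (-336/5 - 56 + 28/5 + 28)**2 = (-448/5)**2 = 200704/25 ≈ 8028.2)
((0*2 + 0) + q)*131 = ((0*2 + 0) + 200704/25)*131 = ((0 + 0) + 200704/25)*131 = (0 + 200704/25)*131 = (200704/25)*131 = 26292224/25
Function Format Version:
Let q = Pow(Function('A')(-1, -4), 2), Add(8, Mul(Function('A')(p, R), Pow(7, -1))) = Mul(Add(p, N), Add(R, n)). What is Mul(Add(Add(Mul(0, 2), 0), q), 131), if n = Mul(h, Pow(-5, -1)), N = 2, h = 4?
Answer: Rational(26292224, 25) ≈ 1.0517e+6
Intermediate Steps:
n = Rational(-4, 5) (n = Mul(4, Pow(-5, -1)) = Mul(4, Rational(-1, 5)) = Rational(-4, 5) ≈ -0.80000)
Function('A')(p, R) = Add(-56, Mul(7, Add(2, p), Add(Rational(-4, 5), R))) (Function('A')(p, R) = Add(-56, Mul(7, Mul(Add(p, 2), Add(R, Rational(-4, 5))))) = Add(-56, Mul(7, Mul(Add(2, p), Add(Rational(-4, 5), R)))) = Add(-56, Mul(7, Add(2, p), Add(Rational(-4, 5), R))))
q = Rational(200704, 25) (q = Pow(Add(Rational(-336, 5), Mul(14, -4), Mul(Rational(-28, 5), -1), Mul(7, -4, -1)), 2) = Pow(Add(Rational(-336, 5), -56, Rational(28, 5), 28), 2) = Pow(Rational(-448, 5), 2) = Rational(200704, 25) ≈ 8028.2)
Mul(Add(Add(Mul(0, 2), 0), q), 131) = Mul(Add(Add(Mul(0, 2), 0), Rational(200704, 25)), 131) = Mul(Add(Add(0, 0), Rational(200704, 25)), 131) = Mul(Add(0, Rational(200704, 25)), 131) = Mul(Rational(200704, 25), 131) = Rational(26292224, 25)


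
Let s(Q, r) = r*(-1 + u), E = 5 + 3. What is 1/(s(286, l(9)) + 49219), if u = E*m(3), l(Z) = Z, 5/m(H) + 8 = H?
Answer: 1/49138 ≈ 2.0351e-5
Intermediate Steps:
m(H) = 5/(-8 + H)
E = 8
u = -8 (u = 8*(5/(-8 + 3)) = 8*(5/(-5)) = 8*(5*(-⅕)) = 8*(-1) = -8)
s(Q, r) = -9*r (s(Q, r) = r*(-1 - 8) = r*(-9) = -9*r)
1/(s(286, l(9)) + 49219) = 1/(-9*9 + 49219) = 1/(-81 + 49219) = 1/49138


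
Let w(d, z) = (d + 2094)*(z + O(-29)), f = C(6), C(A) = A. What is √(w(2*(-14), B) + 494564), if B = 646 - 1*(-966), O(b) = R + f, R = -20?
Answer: 8*√59313 ≈ 1948.3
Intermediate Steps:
f = 6
O(b) = -14 (O(b) = -20 + 6 = -14)
B = 1612 (B = 646 + 966 = 1612)
w(d, z) = (-14 + z)*(2094 + d) (w(d, z) = (d + 2094)*(z - 14) = (2094 + d)*(-14 + z) = (-14 + z)*(2094 + d))
√(w(2*(-14), B) + 494564) = √((-29316 - 28*(-14) + 2094*1612 + (2*(-14))*1612) + 494564) = √((-29316 - 14*(-28) + 3375528 - 28*1612) + 494564) = √((-29316 + 392 + 3375528 - 45136) + 494564) = √(3301468 + 494564) = √3796032 = 8*√59313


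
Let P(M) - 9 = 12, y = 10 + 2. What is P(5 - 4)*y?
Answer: 252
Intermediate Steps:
y = 12
P(M) = 21 (P(M) = 9 + 12 = 21)
P(5 - 4)*y = 21*12 = 252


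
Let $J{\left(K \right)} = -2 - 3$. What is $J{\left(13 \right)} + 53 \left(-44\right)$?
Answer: $-2337$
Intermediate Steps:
$J{\left(K \right)} = -5$ ($J{\left(K \right)} = -2 - 3 = -5$)
$J{\left(13 \right)} + 53 \left(-44\right) = -5 + 53 \left(-44\right) = -5 - 2332 = -2337$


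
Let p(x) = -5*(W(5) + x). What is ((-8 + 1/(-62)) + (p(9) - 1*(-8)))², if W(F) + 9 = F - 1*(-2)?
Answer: 4713241/3844 ≈ 1226.1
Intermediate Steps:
W(F) = -7 + F (W(F) = -9 + (F - 1*(-2)) = -9 + (F + 2) = -9 + (2 + F) = -7 + F)
p(x) = 10 - 5*x (p(x) = -5*((-7 + 5) + x) = -5*(-2 + x) = 10 - 5*x)
((-8 + 1/(-62)) + (p(9) - 1*(-8)))² = ((-8 + 1/(-62)) + ((10 - 5*9) - 1*(-8)))² = ((-8 - 1/62) + ((10 - 45) + 8))² = (-497/62 + (-35 + 8))² = (-497/62 - 27)² = (-2171/62)² = 4713241/3844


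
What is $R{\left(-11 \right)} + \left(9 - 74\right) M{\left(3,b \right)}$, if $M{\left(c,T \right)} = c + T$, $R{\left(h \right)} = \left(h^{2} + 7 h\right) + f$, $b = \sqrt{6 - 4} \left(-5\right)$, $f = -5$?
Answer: $-156 + 325 \sqrt{2} \approx 303.62$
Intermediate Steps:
$b = - 5 \sqrt{2}$ ($b = \sqrt{2} \left(-5\right) = - 5 \sqrt{2} \approx -7.0711$)
$R{\left(h \right)} = -5 + h^{2} + 7 h$ ($R{\left(h \right)} = \left(h^{2} + 7 h\right) - 5 = -5 + h^{2} + 7 h$)
$M{\left(c,T \right)} = T + c$
$R{\left(-11 \right)} + \left(9 - 74\right) M{\left(3,b \right)} = \left(-5 + \left(-11\right)^{2} + 7 \left(-11\right)\right) + \left(9 - 74\right) \left(- 5 \sqrt{2} + 3\right) = \left(-5 + 121 - 77\right) - 65 \left(3 - 5 \sqrt{2}\right) = 39 - \left(195 - 325 \sqrt{2}\right) = -156 + 325 \sqrt{2}$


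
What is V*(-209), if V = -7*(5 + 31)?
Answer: 52668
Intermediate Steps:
V = -252 (V = -7*36 = -252)
V*(-209) = -252*(-209) = 52668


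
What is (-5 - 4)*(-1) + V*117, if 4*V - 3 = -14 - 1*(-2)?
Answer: -1017/4 ≈ -254.25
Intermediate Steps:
V = -9/4 (V = 3/4 + (-14 - 1*(-2))/4 = 3/4 + (-14 + 2)/4 = 3/4 + (1/4)*(-12) = 3/4 - 3 = -9/4 ≈ -2.2500)
(-5 - 4)*(-1) + V*117 = (-5 - 4)*(-1) - 9/4*117 = -9*(-1) - 1053/4 = 9 - 1053/4 = -1017/4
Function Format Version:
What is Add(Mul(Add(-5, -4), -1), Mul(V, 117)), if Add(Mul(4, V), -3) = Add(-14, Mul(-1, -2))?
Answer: Rational(-1017, 4) ≈ -254.25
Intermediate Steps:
V = Rational(-9, 4) (V = Add(Rational(3, 4), Mul(Rational(1, 4), Add(-14, Mul(-1, -2)))) = Add(Rational(3, 4), Mul(Rational(1, 4), Add(-14, 2))) = Add(Rational(3, 4), Mul(Rational(1, 4), -12)) = Add(Rational(3, 4), -3) = Rational(-9, 4) ≈ -2.2500)
Add(Mul(Add(-5, -4), -1), Mul(V, 117)) = Add(Mul(Add(-5, -4), -1), Mul(Rational(-9, 4), 117)) = Add(Mul(-9, -1), Rational(-1053, 4)) = Add(9, Rational(-1053, 4)) = Rational(-1017, 4)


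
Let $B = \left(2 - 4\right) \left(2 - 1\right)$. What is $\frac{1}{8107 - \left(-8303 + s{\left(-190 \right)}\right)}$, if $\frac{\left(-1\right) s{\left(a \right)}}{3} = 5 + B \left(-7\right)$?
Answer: $\frac{1}{16467} \approx 6.0728 \cdot 10^{-5}$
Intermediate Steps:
$B = -2$ ($B = \left(-2\right) 1 = -2$)
$s{\left(a \right)} = -57$ ($s{\left(a \right)} = - 3 \left(5 - -14\right) = - 3 \left(5 + 14\right) = \left(-3\right) 19 = -57$)
$\frac{1}{8107 - \left(-8303 + s{\left(-190 \right)}\right)} = \frac{1}{8107 + \left(8303 - -57\right)} = \frac{1}{8107 + \left(8303 + 57\right)} = \frac{1}{8107 + 8360} = \frac{1}{16467}$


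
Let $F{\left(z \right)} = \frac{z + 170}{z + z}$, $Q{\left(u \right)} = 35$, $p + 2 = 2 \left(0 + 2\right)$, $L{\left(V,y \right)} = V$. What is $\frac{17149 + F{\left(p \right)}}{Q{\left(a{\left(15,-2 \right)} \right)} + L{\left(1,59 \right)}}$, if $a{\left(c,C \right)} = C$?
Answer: $\frac{4298}{9} \approx 477.56$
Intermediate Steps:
$p = 2$ ($p = -2 + 2 \left(0 + 2\right) = -2 + 2 \cdot 2 = -2 + 4 = 2$)
$F{\left(z \right)} = \frac{170 + z}{2 z}$
$\frac{17149 + F{\left(p \right)}}{Q{\left(a{\left(15,-2 \right)} \right)} + L{\left(1,59 \right)}} = \frac{17149 + \frac{170 + 2}{2 \cdot 2}}{35 + 1} = \frac{17149 + \frac{1}{2} \cdot \frac{1}{2} \cdot 172}{36} = \left(17149 + 43\right) \frac{1}{36} = 17192 \cdot \frac{1}{36} = \frac{4298}{9}$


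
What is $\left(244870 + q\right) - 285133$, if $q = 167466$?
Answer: $127203$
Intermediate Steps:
$\left(244870 + q\right) - 285133 = \left(244870 + 167466\right) - 285133 = 412336 - 285133 = 127203$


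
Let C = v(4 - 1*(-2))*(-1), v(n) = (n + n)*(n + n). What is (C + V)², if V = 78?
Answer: 4356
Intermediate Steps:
v(n) = 4*n² (v(n) = (2*n)*(2*n) = 4*n²)
C = -144 (C = (4*(4 - 1*(-2))²)*(-1) = (4*(4 + 2)²)*(-1) = (4*6²)*(-1) = (4*36)*(-1) = 144*(-1) = -144)
(C + V)² = (-144 + 78)² = (-66)² = 4356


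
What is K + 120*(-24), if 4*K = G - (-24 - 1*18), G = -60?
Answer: -5769/2 ≈ -2884.5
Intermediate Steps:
K = -9/2 (K = (-60 - (-24 - 1*18))/4 = (-60 - (-24 - 18))/4 = (-60 - 1*(-42))/4 = (-60 + 42)/4 = (¼)*(-18) = -9/2 ≈ -4.5000)
K + 120*(-24) = -9/2 + 120*(-24) = -9/2 - 2880 = -5769/2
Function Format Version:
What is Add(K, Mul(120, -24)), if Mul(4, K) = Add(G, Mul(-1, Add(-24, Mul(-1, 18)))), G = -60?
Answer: Rational(-5769, 2) ≈ -2884.5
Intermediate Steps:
K = Rational(-9, 2) (K = Mul(Rational(1, 4), Add(-60, Mul(-1, Add(-24, Mul(-1, 18))))) = Mul(Rational(1, 4), Add(-60, Mul(-1, Add(-24, -18)))) = Mul(Rational(1, 4), Add(-60, Mul(-1, -42))) = Mul(Rational(1, 4), Add(-60, 42)) = Mul(Rational(1, 4), -18) = Rational(-9, 2) ≈ -4.5000)
Add(K, Mul(120, -24)) = Add(Rational(-9, 2), Mul(120, -24)) = Add(Rational(-9, 2), -2880) = Rational(-5769, 2)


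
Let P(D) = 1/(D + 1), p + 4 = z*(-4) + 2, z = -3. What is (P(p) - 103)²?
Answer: 1281424/121 ≈ 10590.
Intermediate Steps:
p = 10 (p = -4 + (-3*(-4) + 2) = -4 + (12 + 2) = -4 + 14 = 10)
P(D) = 1/(1 + D)
(P(p) - 103)² = (1/(1 + 10) - 103)² = (1/11 - 103)² = (-1132/11)² = 1281424/121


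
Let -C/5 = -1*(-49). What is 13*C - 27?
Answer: -3212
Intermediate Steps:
C = -245 (C = -(-5)*(-49) = -5*49 = -245)
13*C - 27 = 13*(-245) - 27 = -3185 - 27 = -3212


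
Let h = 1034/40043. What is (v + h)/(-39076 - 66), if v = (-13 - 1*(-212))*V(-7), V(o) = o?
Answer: 55778865/1567363106 ≈ 0.035588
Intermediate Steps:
h = 1034/40043 (h = 1034*(1/40043) = 1034/40043 ≈ 0.025822)
v = -1393 (v = (-13 - 1*(-212))*(-7) = (-13 + 212)*(-7) = 199*(-7) = -1393)
(v + h)/(-39076 - 66) = (-1393 + 1034/40043)/(-39076 - 66) = -55778865/40043/(-39142) = -55778865/40043*(-1/39142) = 55778865/1567363106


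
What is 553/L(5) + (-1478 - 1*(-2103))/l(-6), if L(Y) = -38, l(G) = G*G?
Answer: 1921/684 ≈ 2.8085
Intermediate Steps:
l(G) = G**2
553/L(5) + (-1478 - 1*(-2103))/l(-6) = 553/(-38) + (-1478 - 1*(-2103))/((-6)**2) = 553*(-1/38) + (-1478 + 2103)/36 = -553/38 + 625*(1/36) = -553/38 + 625/36 = 1921/684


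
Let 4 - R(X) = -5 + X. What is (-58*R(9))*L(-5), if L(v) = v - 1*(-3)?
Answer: 0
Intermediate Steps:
R(X) = 9 - X (R(X) = 4 - (-5 + X) = 4 + (5 - X) = 9 - X)
L(v) = 3 + v (L(v) = v + 3 = 3 + v)
(-58*R(9))*L(-5) = (-58*(9 - 1*9))*(3 - 5) = -58*(9 - 9)*(-2) = -58*0*(-2) = 0*(-2) = 0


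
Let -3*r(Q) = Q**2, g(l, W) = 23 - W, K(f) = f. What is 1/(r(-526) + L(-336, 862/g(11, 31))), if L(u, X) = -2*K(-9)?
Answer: -3/276622 ≈ -1.0845e-5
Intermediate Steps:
r(Q) = -Q**2/3
L(u, X) = 18 (L(u, X) = -2*(-9) = 18)
1/(r(-526) + L(-336, 862/g(11, 31))) = 1/(-1/3*(-526)**2 + 18) = 1/(-1/3*276676 + 18) = 1/(-276676/3 + 18) = 1/(-276622/3) = -3/276622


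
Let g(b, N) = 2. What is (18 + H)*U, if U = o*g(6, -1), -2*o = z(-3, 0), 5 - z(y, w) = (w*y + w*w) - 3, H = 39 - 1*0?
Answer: -456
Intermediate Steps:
H = 39 (H = 39 + 0 = 39)
z(y, w) = 8 - w² - w*y (z(y, w) = 5 - ((w*y + w*w) - 3) = 5 - ((w*y + w²) - 3) = 5 - ((w² + w*y) - 3) = 5 - (-3 + w² + w*y) = 5 + (3 - w² - w*y) = 8 - w² - w*y)
o = -4 (o = -(8 - 1*0² - 1*0*(-3))/2 = -(8 - 1*0 + 0)/2 = -(8 + 0 + 0)/2 = -½*8 = -4)
U = -8 (U = -4*2 = -8)
(18 + H)*U = (18 + 39)*(-8) = 57*(-8) = -456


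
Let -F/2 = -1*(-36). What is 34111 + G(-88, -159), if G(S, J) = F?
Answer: 34039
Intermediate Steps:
F = -72 (F = -(-2)*(-36) = -2*36 = -72)
G(S, J) = -72
34111 + G(-88, -159) = 34111 - 72 = 34039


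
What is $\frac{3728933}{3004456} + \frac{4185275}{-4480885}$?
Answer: $\frac{63606851697}{207117258824} \approx 0.30711$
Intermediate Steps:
$\frac{3728933}{3004456} + \frac{4185275}{-4480885} = 3728933 \cdot \frac{1}{3004456} + 4185275 \left(- \frac{1}{4480885}\right) = \frac{286841}{231112} - \frac{837055}{896177} = \frac{63606851697}{207117258824}$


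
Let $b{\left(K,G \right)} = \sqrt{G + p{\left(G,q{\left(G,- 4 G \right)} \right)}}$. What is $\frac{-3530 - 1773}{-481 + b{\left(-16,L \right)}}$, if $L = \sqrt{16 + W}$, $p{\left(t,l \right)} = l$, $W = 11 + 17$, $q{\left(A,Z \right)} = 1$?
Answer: $\frac{5303}{481 - \sqrt{1 + 2 \sqrt{11}}} \approx 11.089$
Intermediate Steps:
$W = 28$
$L = 2 \sqrt{11}$ ($L = \sqrt{16 + 28} = \sqrt{44} = 2 \sqrt{11} \approx 6.6332$)
$b{\left(K,G \right)} = \sqrt{1 + G}$ ($b{\left(K,G \right)} = \sqrt{G + 1} = \sqrt{1 + G}$)
$\frac{-3530 - 1773}{-481 + b{\left(-16,L \right)}} = \frac{-3530 - 1773}{-481 + \sqrt{1 + 2 \sqrt{11}}} = - \frac{5303}{-481 + \sqrt{1 + 2 \sqrt{11}}}$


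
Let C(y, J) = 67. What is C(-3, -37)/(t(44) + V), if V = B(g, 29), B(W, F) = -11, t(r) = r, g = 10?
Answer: 67/33 ≈ 2.0303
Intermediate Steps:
V = -11
C(-3, -37)/(t(44) + V) = 67/(44 - 11) = 67/33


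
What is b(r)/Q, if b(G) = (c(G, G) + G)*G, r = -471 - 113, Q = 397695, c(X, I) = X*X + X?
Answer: -66164864/132565 ≈ -499.11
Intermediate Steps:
c(X, I) = X + X**2 (c(X, I) = X**2 + X = X + X**2)
r = -584
b(G) = G*(G + G*(1 + G)) (b(G) = (G*(1 + G) + G)*G = (G + G*(1 + G))*G = G*(G + G*(1 + G)))
b(r)/Q = ((-584)**2*(2 - 584))/397695 = (341056*(-582))*(1/397695) = -198494592*1/397695 = -66164864/132565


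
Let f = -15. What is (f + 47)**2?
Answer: 1024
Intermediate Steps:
(f + 47)**2 = (-15 + 47)**2 = 32**2 = 1024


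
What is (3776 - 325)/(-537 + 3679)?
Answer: 3451/3142 ≈ 1.0983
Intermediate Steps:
(3776 - 325)/(-537 + 3679) = 3451/3142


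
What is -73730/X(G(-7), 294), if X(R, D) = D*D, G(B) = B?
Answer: -36865/43218 ≈ -0.85300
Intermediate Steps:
X(R, D) = D²
-73730/X(G(-7), 294) = -73730/(294²) = -73730/86436 = -73730*1/86436 = -36865/43218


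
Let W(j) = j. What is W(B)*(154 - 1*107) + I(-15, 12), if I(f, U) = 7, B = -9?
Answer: -416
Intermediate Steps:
W(B)*(154 - 1*107) + I(-15, 12) = -9*(154 - 1*107) + 7 = -9*(154 - 107) + 7 = -9*47 + 7 = -423 + 7 = -416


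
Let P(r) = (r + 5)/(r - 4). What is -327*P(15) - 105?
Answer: -7695/11 ≈ -699.54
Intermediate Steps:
P(r) = (5 + r)/(-4 + r)
-327*P(15) - 105 = -327*(5 + 15)/(-4 + 15) - 105 = -327*20/11 - 105 = -6540/11 - 105 = -7695/11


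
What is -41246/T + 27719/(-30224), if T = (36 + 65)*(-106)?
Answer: 474929745/161789072 ≈ 2.9355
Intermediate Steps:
T = -10706 (T = 101*(-106) = -10706)
-41246/T + 27719/(-30224) = -41246/(-10706) + 27719/(-30224) = -41246*(-1/10706) + 27719*(-1/30224) = 20623/5353 - 27719/30224 = 474929745/161789072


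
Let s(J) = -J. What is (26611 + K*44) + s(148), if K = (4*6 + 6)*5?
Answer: 33063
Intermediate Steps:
K = 150 (K = (24 + 6)*5 = 30*5 = 150)
(26611 + K*44) + s(148) = (26611 + 150*44) - 1*148 = (26611 + 6600) - 148 = 33211 - 148 = 33063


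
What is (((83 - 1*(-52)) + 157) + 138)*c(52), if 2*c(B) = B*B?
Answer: 581360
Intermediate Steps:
c(B) = B²/2 (c(B) = (B*B)/2 = B²/2)
(((83 - 1*(-52)) + 157) + 138)*c(52) = (((83 - 1*(-52)) + 157) + 138)*((½)*52²) = (((83 + 52) + 157) + 138)*((½)*2704) = ((135 + 157) + 138)*1352 = (292 + 138)*1352 = 430*1352 = 581360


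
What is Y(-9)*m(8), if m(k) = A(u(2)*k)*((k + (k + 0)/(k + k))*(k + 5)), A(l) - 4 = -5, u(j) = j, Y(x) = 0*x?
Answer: 0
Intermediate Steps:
Y(x) = 0
A(l) = -1 (A(l) = 4 - 5 = -1)
m(k) = -(½ + k)*(5 + k) (m(k) = -(k + (k + 0)/(k + k))*(k + 5) = -(k + k/((2*k)))*(5 + k) = -(k + k*(1/(2*k)))*(5 + k) = -(k + ½)*(5 + k) = -(½ + k)*(5 + k))
Y(-9)*m(8) = 0*(-5/2 - 1*8² - 11/2*8) = 0*(-5/2 - 1*64 - 44) = 0*(-5/2 - 64 - 44) = 0*(-221/2) = 0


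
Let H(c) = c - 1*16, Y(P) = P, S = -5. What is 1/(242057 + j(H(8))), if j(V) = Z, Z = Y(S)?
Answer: 1/242052 ≈ 4.1313e-6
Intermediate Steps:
Z = -5
H(c) = -16 + c (H(c) = c - 16 = -16 + c)
j(V) = -5
1/(242057 + j(H(8))) = 1/(242057 - 5) = 1/242052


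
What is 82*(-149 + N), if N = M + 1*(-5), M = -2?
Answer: -12792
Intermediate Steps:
N = -7 (N = -2 + 1*(-5) = -2 - 5 = -7)
82*(-149 + N) = 82*(-149 - 7) = 82*(-156) = -12792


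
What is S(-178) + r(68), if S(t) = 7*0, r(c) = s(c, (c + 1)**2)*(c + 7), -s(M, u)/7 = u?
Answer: -2499525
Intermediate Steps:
s(M, u) = -7*u
r(c) = -7*(1 + c)**2*(7 + c) (r(c) = (-7*(c + 1)**2)*(c + 7) = (-7*(1 + c)**2)*(7 + c) = -7*(1 + c)**2*(7 + c))
S(t) = 0
S(-178) + r(68) = 0 + 7*(1 + 68)**2*(-7 - 1*68) = 0 + 7*69**2*(-7 - 68) = 0 + 7*4761*(-75) = 0 - 2499525 = -2499525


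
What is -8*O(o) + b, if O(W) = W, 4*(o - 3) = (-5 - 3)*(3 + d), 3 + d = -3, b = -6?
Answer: -78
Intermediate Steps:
d = -6 (d = -3 - 3 = -6)
o = 9 (o = 3 + ((-5 - 3)*(3 - 6))/4 = 3 + (-8*(-3))/4 = 3 + (1/4)*24 = 3 + 6 = 9)
-8*O(o) + b = -8*9 - 6 = -72 - 6 = -78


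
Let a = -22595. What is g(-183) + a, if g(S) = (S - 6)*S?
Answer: 11992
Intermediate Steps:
g(S) = S*(-6 + S) (g(S) = (-6 + S)*S = S*(-6 + S))
g(-183) + a = -183*(-6 - 183) - 22595 = -183*(-189) - 22595 = 34587 - 22595 = 11992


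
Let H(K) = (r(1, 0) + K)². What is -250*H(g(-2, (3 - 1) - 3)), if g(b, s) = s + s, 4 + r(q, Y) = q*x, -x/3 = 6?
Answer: -144000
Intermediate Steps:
x = -18 (x = -3*6 = -18)
r(q, Y) = -4 - 18*q (r(q, Y) = -4 + q*(-18) = -4 - 18*q)
g(b, s) = 2*s
H(K) = (-22 + K)² (H(K) = ((-4 - 18*1) + K)² = ((-4 - 18) + K)² = (-22 + K)²)
-250*H(g(-2, (3 - 1) - 3)) = -250*(-22 + 2*((3 - 1) - 3))² = -250*(-22 + 2*(2 - 3))² = -250*(-22 + 2*(-1))² = -250*(-22 - 2)² = -250*(-24)² = -250*576 = -144000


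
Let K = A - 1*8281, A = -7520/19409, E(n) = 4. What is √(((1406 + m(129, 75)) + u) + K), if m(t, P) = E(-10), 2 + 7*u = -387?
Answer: I*√127863035218282/135863 ≈ 83.228*I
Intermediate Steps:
u = -389/7 (u = -2/7 + (⅐)*(-387) = -2/7 - 387/7 = -389/7 ≈ -55.571)
m(t, P) = 4
A = -7520/19409 (A = -7520*1/19409 = -7520/19409 ≈ -0.38745)
K = -160733449/19409 (K = -7520/19409 - 1*8281 = -7520/19409 - 8281 = -160733449/19409 ≈ -8281.4)
√(((1406 + m(129, 75)) + u) + K) = √(((1406 + 4) - 389/7) - 160733449/19409) = √((1410 - 389/7) - 160733449/19409) = √(9481/7 - 160733449/19409) = √(-941117414/135863) = I*√127863035218282/135863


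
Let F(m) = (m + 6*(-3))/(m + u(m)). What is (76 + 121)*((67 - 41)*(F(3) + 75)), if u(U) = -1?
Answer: 345735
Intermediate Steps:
F(m) = (-18 + m)/(-1 + m) (F(m) = (m + 6*(-3))/(m - 1) = (m - 18)/(-1 + m) = (-18 + m)/(-1 + m))
(76 + 121)*((67 - 41)*(F(3) + 75)) = (76 + 121)*((67 - 41)*((-18 + 3)/(-1 + 3) + 75)) = 197*(26*(-15/2 + 75)) = 197*(26*(135/2)) = 197*1755 = 345735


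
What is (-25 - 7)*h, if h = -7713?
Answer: 246816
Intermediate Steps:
(-25 - 7)*h = (-25 - 7)*(-7713) = -32*(-7713) = 246816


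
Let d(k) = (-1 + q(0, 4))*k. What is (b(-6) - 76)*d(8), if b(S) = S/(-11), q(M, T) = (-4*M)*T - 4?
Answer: 33200/11 ≈ 3018.2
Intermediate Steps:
q(M, T) = -4 - 4*M*T (q(M, T) = -4*M*T - 4 = -4 - 4*M*T)
b(S) = -S/11 (b(S) = S*(-1/11) = -S/11)
d(k) = -5*k (d(k) = (-1 + (-4 - 4*0*4))*k = (-1 + (-4 + 0))*k = (-1 - 4)*k = -5*k)
(b(-6) - 76)*d(8) = (-1/11*(-6) - 76)*(-5*8) = (6/11 - 76)*(-40) = -830/11*(-40) = 33200/11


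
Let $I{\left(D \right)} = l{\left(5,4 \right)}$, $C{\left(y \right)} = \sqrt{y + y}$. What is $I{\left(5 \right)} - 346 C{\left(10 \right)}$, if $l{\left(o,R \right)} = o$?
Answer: $5 - 692 \sqrt{5} \approx -1542.4$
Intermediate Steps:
$C{\left(y \right)} = \sqrt{2} \sqrt{y}$ ($C{\left(y \right)} = \sqrt{2 y} = \sqrt{2} \sqrt{y}$)
$I{\left(D \right)} = 5$
$I{\left(5 \right)} - 346 C{\left(10 \right)} = 5 - 346 \sqrt{2} \sqrt{10} = 5 - 346 \cdot 2 \sqrt{5} = 5 - 692 \sqrt{5}$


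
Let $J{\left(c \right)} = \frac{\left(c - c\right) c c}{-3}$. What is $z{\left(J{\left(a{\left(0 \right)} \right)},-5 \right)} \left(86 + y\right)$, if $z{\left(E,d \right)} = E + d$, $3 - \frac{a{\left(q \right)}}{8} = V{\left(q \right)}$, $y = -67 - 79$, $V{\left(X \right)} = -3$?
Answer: $300$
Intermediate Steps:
$y = -146$
$a{\left(q \right)} = 48$ ($a{\left(q \right)} = 24 - -24 = 24 + 24 = 48$)
$J{\left(c \right)} = 0$ ($J{\left(c \right)} = 0 c c \left(- \frac{1}{3}\right) = 0 c \left(- \frac{1}{3}\right) = 0 \left(- \frac{1}{3}\right) = 0$)
$z{\left(J{\left(a{\left(0 \right)} \right)},-5 \right)} \left(86 + y\right) = \left(0 - 5\right) \left(86 - 146\right) = \left(-5\right) \left(-60\right) = 300$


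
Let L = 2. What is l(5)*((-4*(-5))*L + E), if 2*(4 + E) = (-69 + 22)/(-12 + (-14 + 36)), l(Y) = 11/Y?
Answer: 7403/100 ≈ 74.030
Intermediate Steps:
E = -127/20 (E = -4 + ((-69 + 22)/(-12 + (-14 + 36)))/2 = -4 + (-47/(-12 + 22))/2 = -4 + (-47/10)/2 = -4 + (-47*⅒)/2 = -4 + (½)*(-47/10) = -4 - 47/20 = -127/20 ≈ -6.3500)
l(5)*((-4*(-5))*L + E) = (11/5)*(-4*(-5)*2 - 127/20) = (11*(⅕))*(20*2 - 127/20) = 11*(40 - 127/20)/5 = (11/5)*(673/20) = 7403/100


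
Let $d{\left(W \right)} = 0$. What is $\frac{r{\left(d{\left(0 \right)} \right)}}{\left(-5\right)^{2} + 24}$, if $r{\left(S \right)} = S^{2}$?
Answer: $0$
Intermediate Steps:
$\frac{r{\left(d{\left(0 \right)} \right)}}{\left(-5\right)^{2} + 24} = \frac{0^{2}}{\left(-5\right)^{2} + 24} = \frac{1}{25 + 24} \cdot 0 = \frac{1}{49} \cdot 0 = 0$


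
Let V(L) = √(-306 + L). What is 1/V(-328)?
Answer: -I*√634/634 ≈ -0.039715*I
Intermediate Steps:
1/V(-328) = 1/(√(-306 - 328)) = 1/(√(-634)) = 1/(I*√634) = -I*√634/634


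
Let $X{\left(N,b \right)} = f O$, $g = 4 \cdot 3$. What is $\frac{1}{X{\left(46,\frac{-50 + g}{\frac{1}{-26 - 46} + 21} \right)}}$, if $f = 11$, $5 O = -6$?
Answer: $- \frac{5}{66} \approx -0.075758$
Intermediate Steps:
$O = - \frac{6}{5}$ ($O = \frac{1}{5} \left(-6\right) = - \frac{6}{5} \approx -1.2$)
$g = 12$
$X{\left(N,b \right)} = - \frac{66}{5}$ ($X{\left(N,b \right)} = 11 \left(- \frac{6}{5}\right) = - \frac{66}{5}$)
$\frac{1}{X{\left(46,\frac{-50 + g}{\frac{1}{-26 - 46} + 21} \right)}} = \frac{1}{- \frac{66}{5}} = - \frac{5}{66}$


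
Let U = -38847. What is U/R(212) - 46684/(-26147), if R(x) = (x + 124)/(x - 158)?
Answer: -830816207/133112 ≈ -6241.5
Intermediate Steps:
R(x) = (124 + x)/(-158 + x)
U/R(212) - 46684/(-26147) = -38847*(-158 + 212)/(124 + 212) - 46684/(-26147) = -38847/(336/54) - 46684*(-1/26147) = -38847/((1/54)*336) + 4244/2377 = -38847/56/9 + 4244/2377 = -38847*9/56 + 4244/2377 = -349623/56 + 4244/2377 = -830816207/133112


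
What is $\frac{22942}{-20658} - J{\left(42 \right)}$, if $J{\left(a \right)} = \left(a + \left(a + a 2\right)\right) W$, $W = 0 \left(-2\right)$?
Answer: $- \frac{11471}{10329} \approx -1.1106$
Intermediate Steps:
$W = 0$
$J{\left(a \right)} = 0$ ($J{\left(a \right)} = \left(a + \left(a + a 2\right)\right) 0 = \left(a + \left(a + 2 a\right)\right) 0 = \left(a + 3 a\right) 0 = 4 a 0 = 0$)
$\frac{22942}{-20658} - J{\left(42 \right)} = \frac{22942}{-20658} - 0 = 22942 \left(- \frac{1}{20658}\right) + 0 = - \frac{11471}{10329} + 0 = - \frac{11471}{10329}$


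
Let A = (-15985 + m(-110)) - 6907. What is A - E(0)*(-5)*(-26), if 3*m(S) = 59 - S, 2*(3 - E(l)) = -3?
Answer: -70262/3 ≈ -23421.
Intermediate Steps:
E(l) = 9/2 (E(l) = 3 - 1/2*(-3) = 3 + 3/2 = 9/2)
m(S) = 59/3 - S/3 (m(S) = (59 - S)/3 = 59/3 - S/3)
A = -68507/3 (A = (-15985 + (59/3 - 1/3*(-110))) - 6907 = (-15985 + (59/3 + 110/3)) - 6907 = (-15985 + 169/3) - 6907 = -47786/3 - 6907 = -68507/3 ≈ -22836.)
A - E(0)*(-5)*(-26) = -68507/3 - (9/2)*(-5)*(-26) = -68507/3 - (-45)*(-26)/2 = -68507/3 - 1*585 = -68507/3 - 585 = -70262/3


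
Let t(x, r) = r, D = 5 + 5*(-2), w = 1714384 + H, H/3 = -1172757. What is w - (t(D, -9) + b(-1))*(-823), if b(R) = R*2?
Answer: -1812940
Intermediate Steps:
H = -3518271 (H = 3*(-1172757) = -3518271)
w = -1803887 (w = 1714384 - 3518271 = -1803887)
D = -5 (D = 5 - 10 = -5)
b(R) = 2*R
w - (t(D, -9) + b(-1))*(-823) = -1803887 - (-9 + 2*(-1))*(-823) = -1803887 - (-9 - 2)*(-823) = -1803887 - (-11)*(-823) = -1803887 - 1*9053 = -1803887 - 9053 = -1812940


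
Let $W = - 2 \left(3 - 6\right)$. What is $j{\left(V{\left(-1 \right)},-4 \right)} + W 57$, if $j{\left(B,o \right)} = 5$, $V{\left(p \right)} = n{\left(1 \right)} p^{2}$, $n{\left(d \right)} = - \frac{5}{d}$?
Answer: $347$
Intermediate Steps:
$W = 6$ ($W = \left(-2\right) \left(-3\right) = 6$)
$V{\left(p \right)} = - 5 p^{2}$ ($V{\left(p \right)} = - \frac{5}{1} p^{2} = \left(-5\right) 1 p^{2} = - 5 p^{2}$)
$j{\left(V{\left(-1 \right)},-4 \right)} + W 57 = 5 + 6 \cdot 57 = 5 + 342 = 347$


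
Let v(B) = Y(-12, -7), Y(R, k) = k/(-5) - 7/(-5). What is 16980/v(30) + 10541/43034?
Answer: 1826867087/301238 ≈ 6064.5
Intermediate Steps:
Y(R, k) = 7/5 - k/5 (Y(R, k) = k*(-1/5) - 7*(-1/5) = -k/5 + 7/5 = 7/5 - k/5)
v(B) = 14/5 (v(B) = 7/5 - 1/5*(-7) = 7/5 + 7/5 = 14/5)
16980/v(30) + 10541/43034 = 16980/(14/5) + 10541/43034 = 16980*(5/14) + 10541*(1/43034) = 42450/7 + 10541/43034 = 1826867087/301238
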